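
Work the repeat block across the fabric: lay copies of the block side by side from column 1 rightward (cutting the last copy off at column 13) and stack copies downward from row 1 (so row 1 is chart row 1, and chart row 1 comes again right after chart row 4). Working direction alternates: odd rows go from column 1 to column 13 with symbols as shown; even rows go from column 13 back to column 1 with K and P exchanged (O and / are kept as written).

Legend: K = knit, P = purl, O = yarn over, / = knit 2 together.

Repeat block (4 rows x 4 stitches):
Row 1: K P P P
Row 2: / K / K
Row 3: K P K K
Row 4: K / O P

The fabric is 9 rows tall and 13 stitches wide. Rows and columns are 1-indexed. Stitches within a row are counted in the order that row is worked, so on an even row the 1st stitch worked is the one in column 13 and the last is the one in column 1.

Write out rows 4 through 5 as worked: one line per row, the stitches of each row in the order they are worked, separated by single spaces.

Row 4: chart row 4, WS - tiled (columns 1-13): K / O P K / O P K / O P K; work from column 13 back to 1 with K<->P swapped.
Row 5: chart row 1, RS - tile across columns 1-13 and work as-is.

== ROWS AS WORKED ==
P K O / P K O / P K O / P
K P P P K P P P K P P P K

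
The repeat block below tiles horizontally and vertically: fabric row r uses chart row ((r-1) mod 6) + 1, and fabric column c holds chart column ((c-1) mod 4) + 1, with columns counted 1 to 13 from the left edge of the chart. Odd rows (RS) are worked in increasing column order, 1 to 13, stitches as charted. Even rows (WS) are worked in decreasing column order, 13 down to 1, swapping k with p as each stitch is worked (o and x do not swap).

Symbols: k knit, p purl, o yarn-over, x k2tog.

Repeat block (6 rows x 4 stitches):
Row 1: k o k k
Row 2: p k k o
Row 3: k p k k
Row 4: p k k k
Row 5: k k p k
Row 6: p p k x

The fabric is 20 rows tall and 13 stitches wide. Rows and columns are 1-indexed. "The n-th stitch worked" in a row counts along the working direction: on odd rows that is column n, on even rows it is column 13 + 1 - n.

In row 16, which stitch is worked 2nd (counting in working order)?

Stitch:
p

Derivation:
For row 16: chart row = ((16-1) mod 6) + 1 = 4; this is a WS (even) row.
Chart row 4 tiled across columns 1-13: p k k k p k k k p k k k p
WS: work from column 13 back to column 1 (reverse the tiled row), swapping k<->p (o and x unchanged).
Row 16 as worked: k p p p k p p p k p p p k
Counting 2 along the worked row gives p.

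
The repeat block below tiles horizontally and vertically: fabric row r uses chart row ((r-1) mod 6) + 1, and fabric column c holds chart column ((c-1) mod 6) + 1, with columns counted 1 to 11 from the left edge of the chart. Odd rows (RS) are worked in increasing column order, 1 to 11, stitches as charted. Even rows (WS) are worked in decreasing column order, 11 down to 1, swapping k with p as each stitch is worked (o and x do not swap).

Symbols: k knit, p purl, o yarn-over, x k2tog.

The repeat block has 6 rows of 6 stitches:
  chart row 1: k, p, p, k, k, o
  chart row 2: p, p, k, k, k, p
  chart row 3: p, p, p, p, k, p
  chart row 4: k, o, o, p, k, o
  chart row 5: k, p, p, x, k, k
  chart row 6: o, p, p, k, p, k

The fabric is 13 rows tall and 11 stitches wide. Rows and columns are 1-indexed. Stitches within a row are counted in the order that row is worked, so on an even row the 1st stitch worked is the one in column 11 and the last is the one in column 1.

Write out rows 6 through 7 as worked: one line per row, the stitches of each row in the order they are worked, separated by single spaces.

Row 6: chart row 6, WS - tiled (columns 1-11): o p p k p k o p p k p; work from column 11 back to 1 with k<->p swapped.
Row 7: chart row 1, RS - tile across columns 1-11 and work as-is.

== ROWS AS WORKED ==
k p k k o p k p k k o
k p p k k o k p p k k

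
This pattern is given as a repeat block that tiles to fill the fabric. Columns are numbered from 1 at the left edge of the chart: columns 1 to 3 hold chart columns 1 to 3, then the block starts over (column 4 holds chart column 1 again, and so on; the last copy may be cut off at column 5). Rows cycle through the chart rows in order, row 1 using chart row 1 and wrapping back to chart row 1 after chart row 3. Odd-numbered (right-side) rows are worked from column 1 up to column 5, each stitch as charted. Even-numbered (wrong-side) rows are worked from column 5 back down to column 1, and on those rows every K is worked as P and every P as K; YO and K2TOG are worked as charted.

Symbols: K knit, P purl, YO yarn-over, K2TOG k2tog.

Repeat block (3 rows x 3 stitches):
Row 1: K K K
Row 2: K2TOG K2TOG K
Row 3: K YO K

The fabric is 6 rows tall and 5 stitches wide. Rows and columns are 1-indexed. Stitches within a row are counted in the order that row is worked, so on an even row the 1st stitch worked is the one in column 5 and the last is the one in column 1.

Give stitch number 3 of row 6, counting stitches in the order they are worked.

== STITCH ==
P

Derivation:
For row 6: chart row = ((6-1) mod 3) + 1 = 3; this is a WS (even) row.
Chart row 3 tiled across columns 1-5: K YO K K YO
WS: work from column 5 back to column 1 (reverse the tiled row), swapping K<->P (YO and K2TOG unchanged).
Row 6 as worked: YO P P YO P
Counting 3 along the worked row gives P.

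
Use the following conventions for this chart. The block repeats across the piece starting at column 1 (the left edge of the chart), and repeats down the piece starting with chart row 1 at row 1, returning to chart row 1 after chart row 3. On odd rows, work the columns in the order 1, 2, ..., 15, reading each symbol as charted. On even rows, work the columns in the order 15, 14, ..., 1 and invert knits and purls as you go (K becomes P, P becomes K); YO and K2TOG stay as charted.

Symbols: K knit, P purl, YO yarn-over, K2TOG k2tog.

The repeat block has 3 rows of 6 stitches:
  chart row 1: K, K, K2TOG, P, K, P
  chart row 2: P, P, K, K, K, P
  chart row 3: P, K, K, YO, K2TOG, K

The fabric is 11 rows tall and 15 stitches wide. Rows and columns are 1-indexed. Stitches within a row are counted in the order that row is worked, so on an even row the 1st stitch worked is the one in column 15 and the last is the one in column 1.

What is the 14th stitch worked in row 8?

Result:
K

Derivation:
Row 8 uses chart row ((8-1) mod 3)+1 = 2. Row 8 is even, so WS.
Chart row 2 tiled across columns 1-15: P P K K K P P P K K K P P P K
WS row: flip the tiled sequence (start at column 15) and apply K<->P; YO and K2TOG stay.
Row 8 as worked: P K K K P P P K K K P P P K K
The 14th stitch worked is K.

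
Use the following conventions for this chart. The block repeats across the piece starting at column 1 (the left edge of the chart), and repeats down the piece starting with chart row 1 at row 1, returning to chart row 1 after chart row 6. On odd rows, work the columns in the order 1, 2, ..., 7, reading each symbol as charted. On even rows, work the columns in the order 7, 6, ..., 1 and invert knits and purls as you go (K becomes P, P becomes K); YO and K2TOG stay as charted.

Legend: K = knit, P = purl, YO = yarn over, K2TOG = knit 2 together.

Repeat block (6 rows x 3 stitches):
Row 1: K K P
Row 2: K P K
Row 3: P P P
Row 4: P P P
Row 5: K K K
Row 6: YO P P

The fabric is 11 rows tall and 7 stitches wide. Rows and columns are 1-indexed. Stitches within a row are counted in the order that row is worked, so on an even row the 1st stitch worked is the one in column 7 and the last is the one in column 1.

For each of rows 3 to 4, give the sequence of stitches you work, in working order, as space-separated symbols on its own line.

Rows as worked:
P P P P P P P
K K K K K K K

Derivation:
Row 3: chart row 3, RS - tile across columns 1-7 and work as-is.
Row 4: chart row 4, WS - tiled (columns 1-7): P P P P P P P; work from column 7 back to 1 with K<->P swapped.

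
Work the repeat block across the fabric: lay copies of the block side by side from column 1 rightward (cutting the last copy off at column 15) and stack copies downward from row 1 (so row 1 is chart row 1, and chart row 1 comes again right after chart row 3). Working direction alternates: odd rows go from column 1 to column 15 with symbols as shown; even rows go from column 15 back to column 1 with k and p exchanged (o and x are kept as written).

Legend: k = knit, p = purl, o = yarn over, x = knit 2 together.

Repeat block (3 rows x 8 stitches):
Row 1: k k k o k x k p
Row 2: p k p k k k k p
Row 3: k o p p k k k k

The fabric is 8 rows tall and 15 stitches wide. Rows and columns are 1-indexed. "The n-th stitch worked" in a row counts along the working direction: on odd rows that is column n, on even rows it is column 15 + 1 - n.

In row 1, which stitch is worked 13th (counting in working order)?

For row 1: chart row = ((1-1) mod 3) + 1 = 1; this is a RS (odd) row.
Chart row 1 tiled across columns 1-15: k k k o k x k p k k k o k x k
RS: work column 1 to column 15, symbols as charted — the tiled row is the row as worked.
Counting 13 along the worked row gives k.

Result:
k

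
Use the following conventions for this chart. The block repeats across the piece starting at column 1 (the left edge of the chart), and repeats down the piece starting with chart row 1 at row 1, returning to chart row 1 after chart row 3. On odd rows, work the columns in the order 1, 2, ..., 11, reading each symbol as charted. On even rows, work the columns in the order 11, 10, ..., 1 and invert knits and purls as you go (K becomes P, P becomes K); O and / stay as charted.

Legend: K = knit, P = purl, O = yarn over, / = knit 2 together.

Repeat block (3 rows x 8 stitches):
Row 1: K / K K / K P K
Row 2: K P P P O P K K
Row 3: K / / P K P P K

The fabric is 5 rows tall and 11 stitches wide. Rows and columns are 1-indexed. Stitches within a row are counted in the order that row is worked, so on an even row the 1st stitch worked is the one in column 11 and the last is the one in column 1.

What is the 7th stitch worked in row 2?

Row 2: (2-1) mod 3 = 1, so use chart row 2. Even row -> WS.
Chart row 2 tiled across columns 1-11: K P P P O P K K K P P
WS: work from column 11 back to column 1 (reverse the tiled row), swapping K<->P (O and / unchanged).
Row 2 as worked: K K P P P K O K K K P
Counting 7 along the worked row gives O.

== STITCH ==
O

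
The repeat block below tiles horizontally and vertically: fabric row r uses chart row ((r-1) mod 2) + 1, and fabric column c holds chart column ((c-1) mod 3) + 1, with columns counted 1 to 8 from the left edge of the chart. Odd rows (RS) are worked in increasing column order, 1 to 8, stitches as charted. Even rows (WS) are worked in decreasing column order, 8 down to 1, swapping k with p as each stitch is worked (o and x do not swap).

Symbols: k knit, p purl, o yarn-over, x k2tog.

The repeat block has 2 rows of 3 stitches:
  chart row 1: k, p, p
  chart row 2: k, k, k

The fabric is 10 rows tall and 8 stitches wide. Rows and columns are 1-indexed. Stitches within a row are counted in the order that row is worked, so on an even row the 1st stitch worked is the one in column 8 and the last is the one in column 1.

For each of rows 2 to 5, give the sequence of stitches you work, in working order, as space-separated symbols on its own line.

Rows as worked:
p p p p p p p p
k p p k p p k p
p p p p p p p p
k p p k p p k p

Derivation:
Row 2: chart row 2, WS - tiled (columns 1-8): k k k k k k k k; work from column 8 back to 1 with k<->p swapped.
Row 3: chart row 1, RS - tile across columns 1-8 and work as-is.
Row 4: chart row 2, WS - tiled (columns 1-8): k k k k k k k k; work from column 8 back to 1 with k<->p swapped.
Row 5: chart row 1, RS - tile across columns 1-8 and work as-is.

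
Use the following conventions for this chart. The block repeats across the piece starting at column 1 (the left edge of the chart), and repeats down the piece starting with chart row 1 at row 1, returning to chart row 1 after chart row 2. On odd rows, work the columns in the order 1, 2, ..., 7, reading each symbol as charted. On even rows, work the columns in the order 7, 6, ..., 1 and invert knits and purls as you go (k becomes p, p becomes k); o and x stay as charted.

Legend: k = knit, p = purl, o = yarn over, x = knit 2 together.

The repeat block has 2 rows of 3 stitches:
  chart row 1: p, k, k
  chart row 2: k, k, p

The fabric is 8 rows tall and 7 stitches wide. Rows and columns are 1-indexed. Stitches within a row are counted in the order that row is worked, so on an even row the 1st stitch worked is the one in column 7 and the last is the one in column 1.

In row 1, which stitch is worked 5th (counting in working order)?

Stitch:
k

Derivation:
For row 1: chart row = ((1-1) mod 2) + 1 = 1; this is a RS (odd) row.
Chart row 1 tiled across columns 1-7: p k k p k k p
RS row: no reversal, no swap; stitch n worked = column n.
Stitch 5 in working order -> k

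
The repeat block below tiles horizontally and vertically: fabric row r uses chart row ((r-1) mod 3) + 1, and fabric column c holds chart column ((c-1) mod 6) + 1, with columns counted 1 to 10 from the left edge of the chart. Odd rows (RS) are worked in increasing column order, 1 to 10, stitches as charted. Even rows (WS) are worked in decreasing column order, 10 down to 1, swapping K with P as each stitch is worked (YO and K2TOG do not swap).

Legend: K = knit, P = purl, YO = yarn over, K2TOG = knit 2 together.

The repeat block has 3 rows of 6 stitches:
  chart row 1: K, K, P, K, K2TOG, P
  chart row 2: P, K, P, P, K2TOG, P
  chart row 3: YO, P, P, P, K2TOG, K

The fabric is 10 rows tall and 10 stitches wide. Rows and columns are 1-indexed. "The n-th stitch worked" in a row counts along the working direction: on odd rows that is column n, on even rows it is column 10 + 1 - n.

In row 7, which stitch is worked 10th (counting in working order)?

For row 7: chart row = ((7-1) mod 3) + 1 = 1; this is a RS (odd) row.
Chart row 1 tiled across columns 1-10: K K P K K2TOG P K K P K
RS row: no reversal, no swap; stitch n worked = column n.
Counting 10 along the worked row gives K.

== STITCH ==
K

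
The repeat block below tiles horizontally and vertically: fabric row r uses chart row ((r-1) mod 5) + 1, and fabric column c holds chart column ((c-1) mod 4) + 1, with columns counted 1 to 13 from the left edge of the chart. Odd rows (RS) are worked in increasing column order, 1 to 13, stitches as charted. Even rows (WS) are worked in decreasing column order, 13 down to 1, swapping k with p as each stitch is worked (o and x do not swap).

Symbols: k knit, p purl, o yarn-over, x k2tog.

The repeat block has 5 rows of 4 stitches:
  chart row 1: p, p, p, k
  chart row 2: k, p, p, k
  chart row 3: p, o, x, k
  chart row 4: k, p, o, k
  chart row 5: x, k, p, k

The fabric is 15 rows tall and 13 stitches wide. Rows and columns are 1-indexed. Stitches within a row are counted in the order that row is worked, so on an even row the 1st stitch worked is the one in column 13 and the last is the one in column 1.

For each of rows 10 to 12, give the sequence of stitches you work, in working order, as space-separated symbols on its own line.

Result:
x p k p x p k p x p k p x
p p p k p p p k p p p k p
p p k k p p k k p p k k p

Derivation:
Row 10: chart row 5, WS - tiled (columns 1-13): x k p k x k p k x k p k x; work from column 13 back to 1 with k<->p swapped.
Row 11: chart row 1, RS - tile across columns 1-13 and work as-is.
Row 12: chart row 2, WS - tiled (columns 1-13): k p p k k p p k k p p k k; work from column 13 back to 1 with k<->p swapped.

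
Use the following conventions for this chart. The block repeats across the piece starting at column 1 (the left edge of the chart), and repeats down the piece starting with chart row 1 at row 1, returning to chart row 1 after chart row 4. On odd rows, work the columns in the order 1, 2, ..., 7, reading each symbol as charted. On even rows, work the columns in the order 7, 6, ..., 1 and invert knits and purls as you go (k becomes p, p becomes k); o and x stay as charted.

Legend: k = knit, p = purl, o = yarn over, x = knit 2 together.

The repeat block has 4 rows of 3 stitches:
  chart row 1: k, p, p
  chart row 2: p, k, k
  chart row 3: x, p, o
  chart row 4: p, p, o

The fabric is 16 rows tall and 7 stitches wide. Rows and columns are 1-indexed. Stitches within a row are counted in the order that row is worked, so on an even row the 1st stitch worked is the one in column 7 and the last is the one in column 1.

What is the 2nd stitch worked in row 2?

Stitch:
p

Derivation:
Row 2: (2-1) mod 4 = 1, so use chart row 2. Even row -> WS.
Chart row 2 tiled across columns 1-7: p k k p k k p
Wrong side: read the tiled row from column 7 down to 1 and exchange k with p (leave o, x).
Row 2 as worked: k p p k p p k
Counting 2 along the worked row gives p.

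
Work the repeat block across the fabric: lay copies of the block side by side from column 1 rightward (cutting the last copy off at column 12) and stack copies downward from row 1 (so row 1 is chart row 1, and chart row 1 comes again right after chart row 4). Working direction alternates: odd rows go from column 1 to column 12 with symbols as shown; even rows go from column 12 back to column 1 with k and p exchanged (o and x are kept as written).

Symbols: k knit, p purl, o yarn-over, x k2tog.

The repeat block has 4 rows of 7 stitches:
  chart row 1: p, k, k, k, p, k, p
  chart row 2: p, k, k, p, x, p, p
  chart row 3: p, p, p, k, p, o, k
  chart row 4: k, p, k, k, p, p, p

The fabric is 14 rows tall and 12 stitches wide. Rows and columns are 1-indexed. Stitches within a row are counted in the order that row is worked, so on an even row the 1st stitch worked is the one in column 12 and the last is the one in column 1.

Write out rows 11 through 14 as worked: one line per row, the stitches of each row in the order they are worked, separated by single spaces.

Rows as worked:
p p p k p o k p p p k p
k p p k p k k k p p k p
p k k k p k p p k k k p
x k p p k k k x k p p k

Derivation:
Row 11: chart row 3, RS - tile across columns 1-12 and work as-is.
Row 12: chart row 4, WS - tiled (columns 1-12): k p k k p p p k p k k p; work from column 12 back to 1 with k<->p swapped.
Row 13: chart row 1, RS - tile across columns 1-12 and work as-is.
Row 14: chart row 2, WS - tiled (columns 1-12): p k k p x p p p k k p x; work from column 12 back to 1 with k<->p swapped.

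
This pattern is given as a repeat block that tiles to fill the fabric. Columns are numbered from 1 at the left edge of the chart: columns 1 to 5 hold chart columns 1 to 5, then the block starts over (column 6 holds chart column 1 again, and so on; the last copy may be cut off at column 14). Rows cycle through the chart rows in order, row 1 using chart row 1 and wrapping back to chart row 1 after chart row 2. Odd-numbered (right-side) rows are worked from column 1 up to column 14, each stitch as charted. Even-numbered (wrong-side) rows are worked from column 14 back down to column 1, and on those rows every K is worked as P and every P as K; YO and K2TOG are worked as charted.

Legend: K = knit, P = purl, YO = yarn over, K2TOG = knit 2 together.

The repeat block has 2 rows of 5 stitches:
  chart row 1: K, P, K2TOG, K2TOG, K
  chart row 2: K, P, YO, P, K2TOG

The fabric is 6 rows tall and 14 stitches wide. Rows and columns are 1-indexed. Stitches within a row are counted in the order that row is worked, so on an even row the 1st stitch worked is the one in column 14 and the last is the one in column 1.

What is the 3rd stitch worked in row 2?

Result:
K

Derivation:
Row 2: (2-1) mod 2 = 1, so use chart row 2. Even row -> WS.
Chart row 2 tiled across columns 1-14: K P YO P K2TOG K P YO P K2TOG K P YO P
Wrong side: read the tiled row from column 14 down to 1 and exchange K with P (leave YO, K2TOG).
Row 2 as worked: K YO K P K2TOG K YO K P K2TOG K YO K P
The 3rd stitch worked is K.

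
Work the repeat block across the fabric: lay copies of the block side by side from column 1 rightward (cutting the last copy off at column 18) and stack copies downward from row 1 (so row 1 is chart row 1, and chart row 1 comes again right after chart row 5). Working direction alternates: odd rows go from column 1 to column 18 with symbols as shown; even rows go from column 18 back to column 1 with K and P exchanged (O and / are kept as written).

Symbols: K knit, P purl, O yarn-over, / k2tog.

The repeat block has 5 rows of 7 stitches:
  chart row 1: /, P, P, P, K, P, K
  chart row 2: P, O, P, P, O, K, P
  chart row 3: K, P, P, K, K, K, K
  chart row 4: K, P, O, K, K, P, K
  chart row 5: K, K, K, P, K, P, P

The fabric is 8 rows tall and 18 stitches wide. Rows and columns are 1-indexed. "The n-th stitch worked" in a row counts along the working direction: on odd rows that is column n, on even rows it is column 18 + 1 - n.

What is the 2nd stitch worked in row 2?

Row 2: (2-1) mod 5 = 1, so use chart row 2. Even row -> WS.
Chart row 2 tiled across columns 1-18: P O P P O K P P O P P O K P P O P P
WS: work from column 18 back to column 1 (reverse the tiled row), swapping K<->P (O and / unchanged).
Row 2 as worked: K K O K K P O K K O K K P O K K O K
The 2nd stitch worked is K.

== STITCH ==
K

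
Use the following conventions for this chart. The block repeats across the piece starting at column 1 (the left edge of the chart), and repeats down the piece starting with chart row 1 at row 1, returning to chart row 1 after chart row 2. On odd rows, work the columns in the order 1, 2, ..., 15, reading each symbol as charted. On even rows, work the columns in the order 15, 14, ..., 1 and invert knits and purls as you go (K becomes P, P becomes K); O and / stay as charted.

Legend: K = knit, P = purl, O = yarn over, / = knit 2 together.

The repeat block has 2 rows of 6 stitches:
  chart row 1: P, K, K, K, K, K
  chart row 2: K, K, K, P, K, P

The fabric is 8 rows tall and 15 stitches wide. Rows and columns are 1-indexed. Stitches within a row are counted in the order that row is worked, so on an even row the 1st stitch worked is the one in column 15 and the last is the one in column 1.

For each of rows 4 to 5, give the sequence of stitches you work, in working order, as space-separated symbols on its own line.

Row 4: chart row 2, WS - tiled (columns 1-15): K K K P K P K K K P K P K K K; work from column 15 back to 1 with K<->P swapped.
Row 5: chart row 1, RS - tile across columns 1-15 and work as-is.

Result:
P P P K P K P P P K P K P P P
P K K K K K P K K K K K P K K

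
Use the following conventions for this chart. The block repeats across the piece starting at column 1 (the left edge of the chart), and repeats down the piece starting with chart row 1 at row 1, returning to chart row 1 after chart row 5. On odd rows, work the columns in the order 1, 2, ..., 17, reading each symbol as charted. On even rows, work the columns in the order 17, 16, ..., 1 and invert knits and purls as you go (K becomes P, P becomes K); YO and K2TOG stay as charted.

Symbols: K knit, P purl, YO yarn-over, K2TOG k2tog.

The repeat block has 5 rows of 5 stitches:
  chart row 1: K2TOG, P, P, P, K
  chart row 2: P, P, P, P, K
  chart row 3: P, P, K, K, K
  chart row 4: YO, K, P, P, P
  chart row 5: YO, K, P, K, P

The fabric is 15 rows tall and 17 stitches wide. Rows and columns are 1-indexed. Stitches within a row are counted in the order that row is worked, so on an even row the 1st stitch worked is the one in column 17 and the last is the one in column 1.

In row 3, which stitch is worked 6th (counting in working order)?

Result:
P

Derivation:
For row 3: chart row = ((3-1) mod 5) + 1 = 3; this is a RS (odd) row.
Chart row 3 tiled across columns 1-17: P P K K K P P K K K P P K K K P P
Right side: take the tiled row as-is (worked left to right from column 1).
Counting 6 along the worked row gives P.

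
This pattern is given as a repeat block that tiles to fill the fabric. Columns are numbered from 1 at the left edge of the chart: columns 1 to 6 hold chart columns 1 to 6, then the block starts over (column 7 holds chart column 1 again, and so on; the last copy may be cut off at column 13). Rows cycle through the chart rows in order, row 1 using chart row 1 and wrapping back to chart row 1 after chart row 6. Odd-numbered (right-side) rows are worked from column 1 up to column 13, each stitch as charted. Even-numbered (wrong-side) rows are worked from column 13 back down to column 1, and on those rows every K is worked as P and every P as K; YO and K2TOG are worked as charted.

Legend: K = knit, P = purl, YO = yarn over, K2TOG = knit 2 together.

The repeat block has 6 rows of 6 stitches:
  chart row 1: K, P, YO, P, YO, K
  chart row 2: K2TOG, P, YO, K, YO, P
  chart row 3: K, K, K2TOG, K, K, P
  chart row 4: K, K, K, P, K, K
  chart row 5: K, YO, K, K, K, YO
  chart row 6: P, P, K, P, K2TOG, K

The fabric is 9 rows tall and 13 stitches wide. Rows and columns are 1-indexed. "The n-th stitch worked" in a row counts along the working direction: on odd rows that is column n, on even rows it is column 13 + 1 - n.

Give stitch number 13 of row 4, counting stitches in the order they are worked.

For row 4: chart row = ((4-1) mod 6) + 1 = 4; this is a WS (even) row.
Chart row 4 tiled across columns 1-13: K K K P K K K K K P K K K
Wrong side: read the tiled row from column 13 down to 1 and exchange K with P (leave YO, K2TOG).
Row 4 as worked: P P P K P P P P P K P P P
Counting 13 along the worked row gives P.

== STITCH ==
P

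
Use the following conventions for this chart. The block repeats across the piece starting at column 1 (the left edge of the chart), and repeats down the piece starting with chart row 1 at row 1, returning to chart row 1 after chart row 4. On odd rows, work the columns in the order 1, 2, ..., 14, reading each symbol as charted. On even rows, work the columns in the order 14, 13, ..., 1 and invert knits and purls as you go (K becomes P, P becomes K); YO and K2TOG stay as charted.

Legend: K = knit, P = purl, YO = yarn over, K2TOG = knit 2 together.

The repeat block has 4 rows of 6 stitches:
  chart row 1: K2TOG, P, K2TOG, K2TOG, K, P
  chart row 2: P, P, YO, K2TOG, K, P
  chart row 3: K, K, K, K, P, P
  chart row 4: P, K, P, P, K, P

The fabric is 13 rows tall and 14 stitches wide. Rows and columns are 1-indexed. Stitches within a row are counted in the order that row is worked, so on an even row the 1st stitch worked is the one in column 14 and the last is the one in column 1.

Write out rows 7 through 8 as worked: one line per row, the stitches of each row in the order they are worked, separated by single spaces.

== ROWS AS WORKED ==
K K K K P P K K K K P P K K
P K K P K K P K K P K K P K

Derivation:
Row 7: chart row 3, RS - tile across columns 1-14 and work as-is.
Row 8: chart row 4, WS - tiled (columns 1-14): P K P P K P P K P P K P P K; work from column 14 back to 1 with K<->P swapped.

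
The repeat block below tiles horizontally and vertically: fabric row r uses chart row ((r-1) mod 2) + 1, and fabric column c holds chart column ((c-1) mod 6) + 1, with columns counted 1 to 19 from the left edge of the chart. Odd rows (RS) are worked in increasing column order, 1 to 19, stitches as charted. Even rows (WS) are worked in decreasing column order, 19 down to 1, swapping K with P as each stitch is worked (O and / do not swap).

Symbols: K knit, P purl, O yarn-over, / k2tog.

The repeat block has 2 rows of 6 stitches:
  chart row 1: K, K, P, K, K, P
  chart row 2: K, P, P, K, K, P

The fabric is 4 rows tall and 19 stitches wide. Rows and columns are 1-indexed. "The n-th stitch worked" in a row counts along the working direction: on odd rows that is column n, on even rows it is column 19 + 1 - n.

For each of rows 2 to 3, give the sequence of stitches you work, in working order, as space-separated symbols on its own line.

Rows as worked:
P K P P K K P K P P K K P K P P K K P
K K P K K P K K P K K P K K P K K P K

Derivation:
Row 2: chart row 2, WS - tiled (columns 1-19): K P P K K P K P P K K P K P P K K P K; work from column 19 back to 1 with K<->P swapped.
Row 3: chart row 1, RS - tile across columns 1-19 and work as-is.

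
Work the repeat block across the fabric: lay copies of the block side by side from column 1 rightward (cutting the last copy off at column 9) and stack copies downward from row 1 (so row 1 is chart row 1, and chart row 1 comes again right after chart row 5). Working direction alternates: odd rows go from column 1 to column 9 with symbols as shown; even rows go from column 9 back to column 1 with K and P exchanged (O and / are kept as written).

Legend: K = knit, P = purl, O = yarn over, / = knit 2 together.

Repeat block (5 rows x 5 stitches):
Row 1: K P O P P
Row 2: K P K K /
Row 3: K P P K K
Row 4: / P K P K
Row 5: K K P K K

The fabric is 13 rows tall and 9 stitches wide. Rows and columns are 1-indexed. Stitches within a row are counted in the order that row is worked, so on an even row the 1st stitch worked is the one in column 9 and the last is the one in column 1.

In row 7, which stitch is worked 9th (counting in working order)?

== STITCH ==
K

Derivation:
For row 7: chart row = ((7-1) mod 5) + 1 = 2; this is a RS (odd) row.
Chart row 2 tiled across columns 1-9: K P K K / K P K K
RS row: no reversal, no swap; stitch n worked = column n.
The 9th stitch worked is K.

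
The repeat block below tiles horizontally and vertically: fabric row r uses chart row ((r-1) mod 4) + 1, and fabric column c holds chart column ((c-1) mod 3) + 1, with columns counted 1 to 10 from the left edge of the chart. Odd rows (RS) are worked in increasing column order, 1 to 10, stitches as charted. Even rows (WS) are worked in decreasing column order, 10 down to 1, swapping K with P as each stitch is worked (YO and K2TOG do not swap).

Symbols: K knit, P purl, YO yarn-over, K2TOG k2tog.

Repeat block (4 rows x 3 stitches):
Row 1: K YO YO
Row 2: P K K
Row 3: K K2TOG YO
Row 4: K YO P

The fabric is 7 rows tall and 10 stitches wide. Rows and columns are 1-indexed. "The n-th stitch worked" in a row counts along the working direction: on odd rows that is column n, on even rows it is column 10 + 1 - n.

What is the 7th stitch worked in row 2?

== STITCH ==
K

Derivation:
Row 2 uses chart row ((2-1) mod 4)+1 = 2. Row 2 is even, so WS.
Chart row 2 tiled across columns 1-10: P K K P K K P K K P
Wrong side: read the tiled row from column 10 down to 1 and exchange K with P (leave YO, K2TOG).
Row 2 as worked: K P P K P P K P P K
The 7th stitch worked is K.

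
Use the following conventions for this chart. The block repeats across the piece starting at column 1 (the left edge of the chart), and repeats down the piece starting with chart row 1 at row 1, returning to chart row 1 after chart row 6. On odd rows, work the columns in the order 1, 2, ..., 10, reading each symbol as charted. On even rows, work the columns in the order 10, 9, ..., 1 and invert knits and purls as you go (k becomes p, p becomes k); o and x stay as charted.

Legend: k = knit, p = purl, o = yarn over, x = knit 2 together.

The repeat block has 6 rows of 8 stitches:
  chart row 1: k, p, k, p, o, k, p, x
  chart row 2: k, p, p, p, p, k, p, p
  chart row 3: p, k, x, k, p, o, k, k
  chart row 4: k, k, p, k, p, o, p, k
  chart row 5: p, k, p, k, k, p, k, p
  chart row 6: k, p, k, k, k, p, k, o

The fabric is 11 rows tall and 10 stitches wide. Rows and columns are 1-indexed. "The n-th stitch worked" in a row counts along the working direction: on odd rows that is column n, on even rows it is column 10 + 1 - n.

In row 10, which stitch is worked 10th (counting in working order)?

Result:
p

Derivation:
For row 10: chart row = ((10-1) mod 6) + 1 = 4; this is a WS (even) row.
Chart row 4 tiled across columns 1-10: k k p k p o p k k k
WS row: flip the tiled sequence (start at column 10) and apply k<->p; o and x stay.
Row 10 as worked: p p p k o k p k p p
Counting 10 along the worked row gives p.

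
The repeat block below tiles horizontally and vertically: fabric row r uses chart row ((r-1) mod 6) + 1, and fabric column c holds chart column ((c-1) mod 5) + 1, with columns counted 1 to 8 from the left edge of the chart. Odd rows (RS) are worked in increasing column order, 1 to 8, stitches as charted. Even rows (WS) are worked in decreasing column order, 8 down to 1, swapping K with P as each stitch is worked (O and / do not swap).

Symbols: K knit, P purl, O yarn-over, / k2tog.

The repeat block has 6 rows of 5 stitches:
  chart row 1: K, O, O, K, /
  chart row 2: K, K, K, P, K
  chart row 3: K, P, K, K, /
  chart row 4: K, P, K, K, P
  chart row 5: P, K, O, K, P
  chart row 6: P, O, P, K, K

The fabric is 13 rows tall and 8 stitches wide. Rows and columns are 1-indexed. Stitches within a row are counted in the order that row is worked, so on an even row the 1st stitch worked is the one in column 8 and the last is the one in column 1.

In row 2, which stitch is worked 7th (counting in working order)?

For row 2: chart row = ((2-1) mod 6) + 1 = 2; this is a WS (even) row.
Chart row 2 tiled across columns 1-8: K K K P K K K K
WS row: flip the tiled sequence (start at column 8) and apply K<->P; O and / stay.
Row 2 as worked: P P P P K P P P
Stitch 7 in working order -> P

== STITCH ==
P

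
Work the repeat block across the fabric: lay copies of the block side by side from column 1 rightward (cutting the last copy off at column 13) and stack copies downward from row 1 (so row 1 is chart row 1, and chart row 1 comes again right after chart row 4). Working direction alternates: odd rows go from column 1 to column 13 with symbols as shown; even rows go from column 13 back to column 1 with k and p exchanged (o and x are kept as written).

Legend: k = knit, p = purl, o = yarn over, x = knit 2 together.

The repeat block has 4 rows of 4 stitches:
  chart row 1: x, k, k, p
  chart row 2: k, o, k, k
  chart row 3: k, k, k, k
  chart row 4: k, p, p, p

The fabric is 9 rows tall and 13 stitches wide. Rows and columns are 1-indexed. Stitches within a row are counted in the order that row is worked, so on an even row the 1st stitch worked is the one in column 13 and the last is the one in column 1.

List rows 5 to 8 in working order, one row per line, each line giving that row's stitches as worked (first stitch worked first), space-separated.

Row 5: chart row 1, RS - tile across columns 1-13 and work as-is.
Row 6: chart row 2, WS - tiled (columns 1-13): k o k k k o k k k o k k k; work from column 13 back to 1 with k<->p swapped.
Row 7: chart row 3, RS - tile across columns 1-13 and work as-is.
Row 8: chart row 4, WS - tiled (columns 1-13): k p p p k p p p k p p p k; work from column 13 back to 1 with k<->p swapped.

Rows as worked:
x k k p x k k p x k k p x
p p p o p p p o p p p o p
k k k k k k k k k k k k k
p k k k p k k k p k k k p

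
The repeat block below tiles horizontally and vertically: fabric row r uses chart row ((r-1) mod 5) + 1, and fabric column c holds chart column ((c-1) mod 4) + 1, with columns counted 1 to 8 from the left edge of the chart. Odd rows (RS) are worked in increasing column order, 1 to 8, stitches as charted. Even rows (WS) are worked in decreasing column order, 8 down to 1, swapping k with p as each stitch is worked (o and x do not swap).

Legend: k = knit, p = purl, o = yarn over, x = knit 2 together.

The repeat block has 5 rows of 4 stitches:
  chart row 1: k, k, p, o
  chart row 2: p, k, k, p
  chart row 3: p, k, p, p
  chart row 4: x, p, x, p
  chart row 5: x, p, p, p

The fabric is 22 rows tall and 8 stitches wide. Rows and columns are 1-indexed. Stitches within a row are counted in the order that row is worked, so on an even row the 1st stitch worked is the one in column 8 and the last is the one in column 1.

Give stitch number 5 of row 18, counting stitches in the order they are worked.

== STITCH ==
k

Derivation:
For row 18: chart row = ((18-1) mod 5) + 1 = 3; this is a WS (even) row.
Chart row 3 tiled across columns 1-8: p k p p p k p p
WS row: flip the tiled sequence (start at column 8) and apply k<->p; o and x stay.
Row 18 as worked: k k p k k k p k
The 5th stitch worked is k.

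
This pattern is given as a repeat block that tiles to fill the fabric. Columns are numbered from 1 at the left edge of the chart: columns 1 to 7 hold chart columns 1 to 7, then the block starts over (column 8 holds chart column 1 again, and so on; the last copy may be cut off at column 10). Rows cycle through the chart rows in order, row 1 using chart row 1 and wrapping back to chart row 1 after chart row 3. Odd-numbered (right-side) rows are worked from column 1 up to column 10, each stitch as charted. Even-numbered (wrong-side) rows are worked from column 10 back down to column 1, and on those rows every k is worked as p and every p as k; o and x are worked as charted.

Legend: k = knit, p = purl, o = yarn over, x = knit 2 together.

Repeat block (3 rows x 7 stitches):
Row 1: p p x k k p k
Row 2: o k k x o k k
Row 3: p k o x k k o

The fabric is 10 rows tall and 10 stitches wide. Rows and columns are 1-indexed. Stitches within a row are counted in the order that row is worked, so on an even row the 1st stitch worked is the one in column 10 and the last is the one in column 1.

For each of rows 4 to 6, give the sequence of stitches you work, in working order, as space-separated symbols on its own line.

== ROWS AS WORKED ==
x k k p k p p x k k
o k k x o k k o k k
o p k o p p x o p k

Derivation:
Row 4: chart row 1, WS - tiled (columns 1-10): p p x k k p k p p x; work from column 10 back to 1 with k<->p swapped.
Row 5: chart row 2, RS - tile across columns 1-10 and work as-is.
Row 6: chart row 3, WS - tiled (columns 1-10): p k o x k k o p k o; work from column 10 back to 1 with k<->p swapped.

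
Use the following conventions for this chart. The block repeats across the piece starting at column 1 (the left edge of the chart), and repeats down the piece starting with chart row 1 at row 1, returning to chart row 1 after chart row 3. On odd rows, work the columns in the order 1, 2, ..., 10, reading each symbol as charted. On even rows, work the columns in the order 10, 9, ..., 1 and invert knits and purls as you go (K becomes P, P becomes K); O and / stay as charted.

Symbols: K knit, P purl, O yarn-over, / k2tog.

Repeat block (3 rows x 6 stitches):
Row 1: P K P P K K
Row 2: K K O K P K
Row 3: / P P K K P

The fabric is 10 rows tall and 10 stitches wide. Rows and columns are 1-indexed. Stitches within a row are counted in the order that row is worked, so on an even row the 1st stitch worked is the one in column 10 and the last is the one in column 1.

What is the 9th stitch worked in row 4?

Row 4: (4-1) mod 3 = 0, so use chart row 1. Even row -> WS.
Chart row 1 tiled across columns 1-10: P K P P K K P K P P
WS row: flip the tiled sequence (start at column 10) and apply K<->P; O and / stay.
Row 4 as worked: K K P K P P K K P K
Stitch 9 in working order -> P

Result:
P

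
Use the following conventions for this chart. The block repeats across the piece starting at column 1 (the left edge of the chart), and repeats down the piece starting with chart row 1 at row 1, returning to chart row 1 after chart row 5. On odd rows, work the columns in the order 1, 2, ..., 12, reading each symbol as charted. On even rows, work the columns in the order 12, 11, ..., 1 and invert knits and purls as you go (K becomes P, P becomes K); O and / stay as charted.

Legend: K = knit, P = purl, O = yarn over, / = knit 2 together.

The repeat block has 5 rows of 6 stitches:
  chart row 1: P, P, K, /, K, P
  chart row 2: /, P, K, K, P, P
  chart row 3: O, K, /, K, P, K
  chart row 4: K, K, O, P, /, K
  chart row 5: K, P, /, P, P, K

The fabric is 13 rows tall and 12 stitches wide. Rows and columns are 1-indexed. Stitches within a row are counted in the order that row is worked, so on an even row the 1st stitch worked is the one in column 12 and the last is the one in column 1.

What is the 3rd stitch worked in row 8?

Row 8 uses chart row ((8-1) mod 5)+1 = 3. Row 8 is even, so WS.
Chart row 3 tiled across columns 1-12: O K / K P K O K / K P K
WS row: flip the tiled sequence (start at column 12) and apply K<->P; O and / stay.
Row 8 as worked: P K P / P O P K P / P O
The 3rd stitch worked is P.

Stitch:
P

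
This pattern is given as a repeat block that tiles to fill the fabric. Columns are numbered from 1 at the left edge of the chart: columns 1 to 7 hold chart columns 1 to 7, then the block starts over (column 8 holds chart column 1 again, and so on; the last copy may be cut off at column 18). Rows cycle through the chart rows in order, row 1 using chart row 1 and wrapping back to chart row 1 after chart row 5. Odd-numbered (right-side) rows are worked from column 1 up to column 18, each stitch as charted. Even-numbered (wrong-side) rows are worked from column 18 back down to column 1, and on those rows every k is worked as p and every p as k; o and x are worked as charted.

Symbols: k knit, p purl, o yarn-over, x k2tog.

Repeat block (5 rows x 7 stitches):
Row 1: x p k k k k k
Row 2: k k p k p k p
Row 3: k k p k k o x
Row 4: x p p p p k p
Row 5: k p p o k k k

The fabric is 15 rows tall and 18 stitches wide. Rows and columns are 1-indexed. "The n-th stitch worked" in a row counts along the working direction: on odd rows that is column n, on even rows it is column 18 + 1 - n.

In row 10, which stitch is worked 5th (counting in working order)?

For row 10: chart row = ((10-1) mod 5) + 1 = 5; this is a WS (even) row.
Chart row 5 tiled across columns 1-18: k p p o k k k k p p o k k k k p p o
WS: work from column 18 back to column 1 (reverse the tiled row), swapping k<->p (o and x unchanged).
Row 10 as worked: o k k p p p p o k k p p p p o k k p
Counting 5 along the worked row gives p.

== STITCH ==
p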